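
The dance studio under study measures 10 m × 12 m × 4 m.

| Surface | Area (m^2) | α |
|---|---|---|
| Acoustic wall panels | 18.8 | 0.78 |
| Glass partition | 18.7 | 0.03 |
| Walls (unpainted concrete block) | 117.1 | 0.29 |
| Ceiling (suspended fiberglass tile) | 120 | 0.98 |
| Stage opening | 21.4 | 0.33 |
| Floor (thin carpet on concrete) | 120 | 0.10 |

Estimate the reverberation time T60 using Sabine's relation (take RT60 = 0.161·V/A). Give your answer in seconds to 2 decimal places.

0.42 seconds

Total absorption A = 18.8·0.78 + 18.7·0.03 + 117.1·0.29 + 120·0.98 + 21.4·0.33 + 120·0.10
  = 14.664 + 0.561 + 33.959 + 117.600 + 7.062 + 12.000 = 185.846 m^2 sabins.
V = 10·12·4 = 480 m³.
T = 0.161 V/A = 0.161·480/185.846 = 0.42 s.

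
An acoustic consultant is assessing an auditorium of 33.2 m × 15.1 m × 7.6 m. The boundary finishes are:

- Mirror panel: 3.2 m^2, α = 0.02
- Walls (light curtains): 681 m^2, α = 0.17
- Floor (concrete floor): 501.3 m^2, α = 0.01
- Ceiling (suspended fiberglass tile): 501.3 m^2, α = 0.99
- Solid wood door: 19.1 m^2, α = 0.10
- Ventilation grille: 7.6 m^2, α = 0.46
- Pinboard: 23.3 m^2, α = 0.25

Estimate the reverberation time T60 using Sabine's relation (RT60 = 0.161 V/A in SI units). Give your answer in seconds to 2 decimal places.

0.98 sec

A = Σ Sᵢαᵢ = 3.2×0.02 + 681×0.17 + 501.3×0.01 + 501.3×0.99 + 19.1×0.10 + 7.6×0.46 + 23.3×0.25 = 628.365 sabins.
V = 33.2·15.1·7.6 = 3810.032 m³.
T = 0.161 V/A = 0.161·3810.032/628.365 = 0.98 s.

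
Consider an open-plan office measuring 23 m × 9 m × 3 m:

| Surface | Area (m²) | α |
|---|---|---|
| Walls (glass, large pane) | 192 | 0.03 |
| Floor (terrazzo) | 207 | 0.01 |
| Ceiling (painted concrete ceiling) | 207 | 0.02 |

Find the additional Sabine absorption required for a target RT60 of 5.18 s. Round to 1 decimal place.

7.3 sabins

Summing Sᵢαᵢ: 5.760 + 2.070 + 4.140 → A₁ = 11.970 sabins.
Target A₂ = 0.161·621/5.18 = 19.301 sabins (V = 621 m³).
Shortfall: 19.301 − 11.970 = 7.3 sabins.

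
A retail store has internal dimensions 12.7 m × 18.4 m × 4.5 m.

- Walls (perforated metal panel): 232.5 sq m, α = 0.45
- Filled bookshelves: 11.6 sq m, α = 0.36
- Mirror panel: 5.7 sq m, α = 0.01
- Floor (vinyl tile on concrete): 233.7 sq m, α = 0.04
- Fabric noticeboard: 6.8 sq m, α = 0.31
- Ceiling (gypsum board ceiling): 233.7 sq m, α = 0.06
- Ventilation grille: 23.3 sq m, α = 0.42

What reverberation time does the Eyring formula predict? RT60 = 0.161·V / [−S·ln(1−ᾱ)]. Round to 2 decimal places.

1.06 s

Total surface area S = 232.5 + 11.6 + 5.7 + 233.7 + 6.8 + 233.7 + 23.3 = 747.3 sq m.
Absorption A = 232.5×0.45 + 11.6×0.36 + 5.7×0.01 + 233.7×0.04 + 6.8×0.31 + 233.7×0.06 + 23.3×0.42 = 144.122 sabins.
Mean coefficient ᾱ = A/S = 0.1929.
−S·ln(1−ᾱ) = −747.3 × ln(1 − 0.1929) = 160.152.
V = 12.7 × 18.4 × 4.5 = 1051.56 m³.
RT60 = 0.161 × 1051.56 / 160.152 = 1.06 s.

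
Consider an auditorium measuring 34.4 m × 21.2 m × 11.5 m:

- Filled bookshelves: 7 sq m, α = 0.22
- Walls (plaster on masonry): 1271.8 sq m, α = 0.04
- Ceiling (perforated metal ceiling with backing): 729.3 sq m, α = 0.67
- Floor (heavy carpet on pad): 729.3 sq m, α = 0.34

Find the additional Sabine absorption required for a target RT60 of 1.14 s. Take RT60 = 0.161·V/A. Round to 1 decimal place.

395.4 sabins

A₁ = Σ Sᵢαᵢ = 7·0.22 + 1271.8·0.04 + 729.3·0.67 + 729.3·0.34 = 789.005 sabins.
Target A₂ = 0.161·8386.72/1.14 = 1184.440 sabins (V = 8386.72 m³).
Shortfall: 1184.440 − 789.005 = 395.4 sabins.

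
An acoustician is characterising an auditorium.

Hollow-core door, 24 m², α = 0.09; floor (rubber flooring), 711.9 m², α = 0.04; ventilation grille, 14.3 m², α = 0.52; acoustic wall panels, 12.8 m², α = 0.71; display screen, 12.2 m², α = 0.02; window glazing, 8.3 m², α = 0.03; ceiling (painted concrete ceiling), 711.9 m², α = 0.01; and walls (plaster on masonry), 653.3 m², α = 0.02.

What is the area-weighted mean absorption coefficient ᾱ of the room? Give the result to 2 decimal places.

0.03

S = Σ Sᵢ = 24 + 711.9 + 14.3 + 12.8 + 12.2 + 8.3 + 711.9 + 653.3 = 2148.7 m².
Σ(Sᵢαᵢ) = 24×0.09 + 711.9×0.04 + 14.3×0.52 + 12.8×0.71 + 12.2×0.02 + 8.3×0.03 + 711.9×0.01 + 653.3×0.02 = 67.838.
ᾱ = 67.838 / 2148.7 = 0.03.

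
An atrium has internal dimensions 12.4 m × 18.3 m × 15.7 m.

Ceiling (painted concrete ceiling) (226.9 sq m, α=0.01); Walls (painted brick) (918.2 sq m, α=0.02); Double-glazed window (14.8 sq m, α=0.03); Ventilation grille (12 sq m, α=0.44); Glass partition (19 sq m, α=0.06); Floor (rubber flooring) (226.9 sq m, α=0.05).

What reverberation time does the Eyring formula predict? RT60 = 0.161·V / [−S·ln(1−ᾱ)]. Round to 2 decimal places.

14.56 s

S = Σ Sᵢ = 1417.8 sq m.
Σ(Sᵢαᵢ) = 226.9×0.01 + 918.2×0.02 + 14.8×0.03 + 12×0.44 + 19×0.06 + 226.9×0.05 = 38.842.
Mean coefficient ᾱ = A/S = 0.0274.
Eyring denominator: −S ln(1−ᾱ) = 39.390.
V = 12.4 × 18.3 × 15.7 = 3562.644 m³.
T = 0.161·V/[−S·ln(1−ᾱ)] = 0.161·3562.644/39.390 = 14.56 s.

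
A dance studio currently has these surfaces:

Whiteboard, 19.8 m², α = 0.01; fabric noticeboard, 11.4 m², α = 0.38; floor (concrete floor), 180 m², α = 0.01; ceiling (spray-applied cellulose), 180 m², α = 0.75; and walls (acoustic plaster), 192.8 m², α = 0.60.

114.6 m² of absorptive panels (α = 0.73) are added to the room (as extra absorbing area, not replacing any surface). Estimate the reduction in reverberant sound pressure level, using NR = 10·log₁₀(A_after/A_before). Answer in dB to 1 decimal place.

1.2 dB

Total absorption A_before = 19.8*0.01 + 11.4*0.38 + 180*0.01 + 180*0.75 + 192.8*0.60
  = 0.198 + 4.332 + 1.800 + 135.000 + 115.680 = 257.010 m² sabins.
Treatment contributes 114.6·0.73 = 83.658 sabins.
A_after = 257.010 + 83.658 = 340.668 sabins.
Reduction = 10 log₁₀(A_after/A_before) = 10 log₁₀(1.3255) = 1.2 dB.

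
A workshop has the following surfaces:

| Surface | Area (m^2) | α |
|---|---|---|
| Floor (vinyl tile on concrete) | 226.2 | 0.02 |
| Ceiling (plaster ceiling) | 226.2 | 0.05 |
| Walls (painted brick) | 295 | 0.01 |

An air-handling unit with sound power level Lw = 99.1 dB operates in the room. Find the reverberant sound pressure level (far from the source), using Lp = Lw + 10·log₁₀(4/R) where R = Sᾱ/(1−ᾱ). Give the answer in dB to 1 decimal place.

Σ(Sᵢαᵢ) = 226.2·0.02 + 226.2·0.05 + 295·0.01 = 18.784; total area S = 747.4 m^2.
ᾱ = 18.784/747.4 = 0.0251; R = Sᾱ/(1−ᾱ) = 18.784/(1−0.0251) = 19.268 m^2.
Lp = 99.1 + 10·log₁₀(4/19.268) = 99.1 + (-6.83) = 92.3 dB.

92.3 dB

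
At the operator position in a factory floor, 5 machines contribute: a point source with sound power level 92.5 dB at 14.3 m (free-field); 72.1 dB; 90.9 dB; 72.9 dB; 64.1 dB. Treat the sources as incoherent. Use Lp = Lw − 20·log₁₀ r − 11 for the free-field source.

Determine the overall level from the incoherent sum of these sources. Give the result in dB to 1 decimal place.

91.0 dB

Source at 14.3 m: Lp = 92.5 − 20·log₁₀(14.3) − 11 = 58.4 dB.
Sum in the linear (power) domain: Σ 10^(Lᵢ/10) = 10^(58.4/10) + 10^(72.1/10) + 10^(90.9/10) + 10^(72.9/10) + 10^(64.1/10) = 1.269e+09.
Combined level = 10 log₁₀(1.269e+09) = 91.0 dB.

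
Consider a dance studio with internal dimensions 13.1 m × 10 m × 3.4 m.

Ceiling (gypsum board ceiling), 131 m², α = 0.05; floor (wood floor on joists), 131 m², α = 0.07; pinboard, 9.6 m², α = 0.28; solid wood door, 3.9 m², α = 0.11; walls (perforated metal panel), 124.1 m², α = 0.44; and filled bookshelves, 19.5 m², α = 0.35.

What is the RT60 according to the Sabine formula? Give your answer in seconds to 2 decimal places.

Total absorption A = 131×0.05 + 131×0.07 + 9.6×0.28 + 3.9×0.11 + 124.1×0.44 + 19.5×0.35
  = 6.550 + 9.170 + 2.688 + 0.429 + 54.604 + 6.825 = 80.266 m² sabins.
V = 13.1·10·3.4 = 445.4 m³.
RT60 = 0.161 · V / A = 0.161 × 445.4 / 80.266 = 0.89 s.

0.89 s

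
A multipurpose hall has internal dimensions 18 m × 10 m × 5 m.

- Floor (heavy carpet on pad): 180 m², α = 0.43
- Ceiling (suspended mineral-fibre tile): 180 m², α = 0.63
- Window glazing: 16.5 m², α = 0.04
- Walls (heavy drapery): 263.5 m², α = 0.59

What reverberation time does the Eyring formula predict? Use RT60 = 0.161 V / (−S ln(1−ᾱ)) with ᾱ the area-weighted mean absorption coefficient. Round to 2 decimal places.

Total surface area S = 180 + 180 + 16.5 + 263.5 = 640.0 m².
Σ(Sᵢαᵢ) = 180·0.43 + 180·0.63 + 16.5·0.04 + 263.5·0.59 = 346.925.
ᾱ = 346.925 / 640.0 = 0.5421.
Eyring denominator: −S ln(1−ᾱ) = 499.907.
V = 18 × 10 × 5 = 900 m³.
RT60 = 0.161 × 900 / 499.907 = 0.29 s.

0.29 s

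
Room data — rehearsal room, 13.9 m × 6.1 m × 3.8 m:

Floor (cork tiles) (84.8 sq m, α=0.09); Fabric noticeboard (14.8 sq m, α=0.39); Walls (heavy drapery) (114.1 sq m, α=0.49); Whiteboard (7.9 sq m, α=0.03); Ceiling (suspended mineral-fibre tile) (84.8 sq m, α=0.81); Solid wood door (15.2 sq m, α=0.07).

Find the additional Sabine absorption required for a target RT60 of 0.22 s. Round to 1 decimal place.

96.5 sabins

Summing Sᵢαᵢ: 7.632 + 5.772 + 55.909 + 0.237 + 68.688 + 1.064 → A₁ = 139.302 sabins.
V = 322.202 m³. Required absorption A₂ = 0.161 × 322.202 / 0.22 = 235.793 sabins.
Shortfall: 235.793 − 139.302 = 96.5 sabins.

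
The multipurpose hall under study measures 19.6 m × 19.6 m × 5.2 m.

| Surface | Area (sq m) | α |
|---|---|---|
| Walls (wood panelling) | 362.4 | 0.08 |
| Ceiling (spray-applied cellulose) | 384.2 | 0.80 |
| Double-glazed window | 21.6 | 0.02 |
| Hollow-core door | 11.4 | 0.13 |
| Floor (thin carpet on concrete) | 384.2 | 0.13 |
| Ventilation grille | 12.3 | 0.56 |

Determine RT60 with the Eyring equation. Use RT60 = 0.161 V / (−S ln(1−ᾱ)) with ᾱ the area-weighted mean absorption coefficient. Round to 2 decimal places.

0.67 sec

Total surface area S = 362.4 + 384.2 + 21.6 + 11.4 + 384.2 + 12.3 = 1176.1 sq m.
Σ(Sᵢαᵢ) = 362.4·0.08 + 384.2·0.80 + 21.6·0.02 + 11.4·0.13 + 384.2·0.13 + 12.3·0.56 = 395.100.
Mean coefficient ᾱ = A/S = 0.3359.
Eyring denominator: −S ln(1−ᾱ) = 481.404.
V = 19.6 × 19.6 × 5.2 = 1997.632 m³.
T = 0.161·V/[−S·ln(1−ᾱ)] = 0.161·1997.632/481.404 = 0.67 s.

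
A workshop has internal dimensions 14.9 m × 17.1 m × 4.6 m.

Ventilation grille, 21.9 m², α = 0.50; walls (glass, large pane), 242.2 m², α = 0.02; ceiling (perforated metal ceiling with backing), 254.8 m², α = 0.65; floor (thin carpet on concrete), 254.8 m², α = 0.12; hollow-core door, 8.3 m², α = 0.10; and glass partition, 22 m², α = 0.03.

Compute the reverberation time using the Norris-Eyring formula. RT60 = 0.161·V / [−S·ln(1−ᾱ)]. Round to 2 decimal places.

S = Σ Sᵢ = 804.0 m².
Absorption A = 21.9·0.50 + 242.2·0.02 + 254.8·0.65 + 254.8·0.12 + 8.3·0.10 + 22·0.03 = 213.480 sabins.
Mean coefficient ᾱ = A/S = 0.2655.
−S·ln(1−ᾱ) = −804.0 × ln(1 − 0.2655) = 248.086.
V = 14.9 × 17.1 × 4.6 = 1172.034 m³.
RT60 = 0.161 × 1172.034 / 248.086 = 0.76 s.

0.76 sec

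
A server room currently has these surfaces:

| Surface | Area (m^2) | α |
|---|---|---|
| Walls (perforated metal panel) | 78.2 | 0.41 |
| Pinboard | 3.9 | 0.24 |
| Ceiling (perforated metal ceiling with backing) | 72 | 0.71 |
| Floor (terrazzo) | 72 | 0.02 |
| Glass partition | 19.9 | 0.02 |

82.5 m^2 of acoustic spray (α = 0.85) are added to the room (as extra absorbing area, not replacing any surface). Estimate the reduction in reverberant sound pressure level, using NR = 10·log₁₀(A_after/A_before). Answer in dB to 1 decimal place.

2.6 dB

Equivalent absorption area: A_before = 78.2·0.41 + 3.9·0.24 + 72·0.71 + 72·0.02 + 19.9·0.02 = 85.956 m^2.
Treatment contributes 82.5·0.85 = 70.125 sabins.
A_after = 85.956 + 70.125 = 156.081 sabins.
NR = 10·log₁₀(156.081/85.956) = 2.6 dB.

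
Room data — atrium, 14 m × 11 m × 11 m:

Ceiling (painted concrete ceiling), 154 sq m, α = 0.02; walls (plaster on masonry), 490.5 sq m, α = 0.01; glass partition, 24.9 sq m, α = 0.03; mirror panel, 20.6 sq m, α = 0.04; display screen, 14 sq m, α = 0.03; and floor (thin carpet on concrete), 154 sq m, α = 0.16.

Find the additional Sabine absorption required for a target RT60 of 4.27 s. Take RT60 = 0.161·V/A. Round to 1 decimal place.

Total absorption A₁ = 154×0.02 + 490.5×0.01 + 24.9×0.03 + 20.6×0.04 + 14×0.03 + 154×0.16
  = 3.080 + 4.905 + 0.747 + 0.824 + 0.420 + 24.640 = 34.616 sq m sabins.
For T = 4.27 s, need A₂ = 0.161·V/T = 0.161·1694/4.27 = 63.872 sabins.
Shortfall: 63.872 − 34.616 = 29.3 sabins.

29.3 sabins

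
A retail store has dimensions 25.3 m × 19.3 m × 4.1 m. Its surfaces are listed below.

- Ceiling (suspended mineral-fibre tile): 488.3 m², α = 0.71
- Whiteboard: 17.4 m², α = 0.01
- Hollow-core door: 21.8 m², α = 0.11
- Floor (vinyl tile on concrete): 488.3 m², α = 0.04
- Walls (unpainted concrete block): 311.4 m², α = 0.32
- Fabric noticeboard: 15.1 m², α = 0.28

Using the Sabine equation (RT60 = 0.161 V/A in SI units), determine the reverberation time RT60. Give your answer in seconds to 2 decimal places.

0.68 sec

A = Σ Sᵢαᵢ = 488.3×0.71 + 17.4×0.01 + 21.8×0.11 + 488.3×0.04 + 311.4×0.32 + 15.1×0.28 = 472.673 sabins.
Volume V = 25.3 × 19.3 × 4.1 = 2001.989 m³.
Sabine: RT60 = 0.161 × 2001.989 / 472.673 = 0.68 s.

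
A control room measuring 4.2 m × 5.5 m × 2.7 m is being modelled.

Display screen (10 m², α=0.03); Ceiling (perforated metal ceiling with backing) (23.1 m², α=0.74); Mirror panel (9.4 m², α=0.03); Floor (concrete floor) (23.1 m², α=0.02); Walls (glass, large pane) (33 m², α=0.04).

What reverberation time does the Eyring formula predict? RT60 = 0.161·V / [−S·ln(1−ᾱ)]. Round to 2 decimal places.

Total surface area S = 10 + 23.1 + 9.4 + 23.1 + 33 = 98.6 m².
Σ(Sᵢαᵢ) = 10·0.03 + 23.1·0.74 + 9.4·0.03 + 23.1·0.02 + 33·0.04 = 19.458.
Mean coefficient ᾱ = A/S = 0.1973.
Eyring denominator: −S ln(1−ᾱ) = 21.670.
V = 4.2 × 5.5 × 2.7 = 62.37 m³.
RT60 = 0.161 × 62.37 / 21.670 = 0.46 s.

0.46 sec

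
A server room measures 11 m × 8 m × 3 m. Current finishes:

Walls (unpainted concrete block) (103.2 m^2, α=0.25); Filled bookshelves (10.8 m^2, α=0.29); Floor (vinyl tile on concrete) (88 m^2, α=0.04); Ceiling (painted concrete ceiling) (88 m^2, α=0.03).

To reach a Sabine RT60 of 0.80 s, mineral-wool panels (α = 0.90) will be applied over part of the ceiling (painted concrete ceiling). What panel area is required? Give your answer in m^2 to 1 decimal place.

20.7

Summing Sᵢαᵢ: 25.800 + 3.132 + 3.520 + 2.640 → A₁ = 35.092 sabins.
V = 264 m³. Target absorption A₂ = 0.161 × 264 / 0.80 = 53.130 sabins.
Absorption to add: 53.130 − 35.092 = 18.038 sabins.
Each m^2 of panel replacing the ceiling (painted concrete ceiling) adds (0.90 − 0.03) = 0.87 sabins.
Area = ΔA/Δα = 18.038/0.87 = 20.7 m^2.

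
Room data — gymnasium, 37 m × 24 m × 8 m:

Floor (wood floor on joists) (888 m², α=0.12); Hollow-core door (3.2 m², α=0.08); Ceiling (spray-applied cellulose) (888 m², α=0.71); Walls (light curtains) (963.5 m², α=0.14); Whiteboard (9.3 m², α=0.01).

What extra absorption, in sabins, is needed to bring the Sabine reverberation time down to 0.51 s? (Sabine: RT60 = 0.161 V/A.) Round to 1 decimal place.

1370.4 sabins

Equivalent absorption area: A₁ = 888·0.12 + 3.2·0.08 + 888·0.71 + 963.5·0.14 + 9.3·0.01 = 872.279 m².
V = 7104 m³. Required absorption A₂ = 0.161 × 7104 / 0.51 = 2242.635 sabins.
Additional absorption ΔA = 2242.635 − 872.279 = 1370.4 sabins.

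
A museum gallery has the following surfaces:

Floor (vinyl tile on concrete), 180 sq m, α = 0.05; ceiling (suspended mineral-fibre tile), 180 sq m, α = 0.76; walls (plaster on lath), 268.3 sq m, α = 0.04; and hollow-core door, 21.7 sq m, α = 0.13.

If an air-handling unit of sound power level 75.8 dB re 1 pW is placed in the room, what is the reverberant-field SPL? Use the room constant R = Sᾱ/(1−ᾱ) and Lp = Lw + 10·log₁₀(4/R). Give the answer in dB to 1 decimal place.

58.6 dB

A = 159.353 sabins; S = 650.0 sq m.
ᾱ = 159.353/650.0 = 0.2452; R = Sᾱ/(1−ᾱ) = 159.353/(1−0.2452) = 211.120 sq m.
Lp = 75.8 + 10·log₁₀(4/211.120) = 75.8 + (-17.22) = 58.6 dB.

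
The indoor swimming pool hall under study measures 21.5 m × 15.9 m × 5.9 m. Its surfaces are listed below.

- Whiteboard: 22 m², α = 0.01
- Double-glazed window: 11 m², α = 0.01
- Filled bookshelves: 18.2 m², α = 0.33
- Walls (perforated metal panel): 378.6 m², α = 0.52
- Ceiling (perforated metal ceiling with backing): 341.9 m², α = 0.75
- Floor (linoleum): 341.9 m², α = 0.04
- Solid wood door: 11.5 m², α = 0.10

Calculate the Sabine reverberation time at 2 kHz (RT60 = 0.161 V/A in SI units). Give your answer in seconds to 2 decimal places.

0.68 seconds

Summing Sᵢαᵢ: 0.220 + 0.110 + 6.006 + 196.872 + 256.425 + 13.676 + 1.150 → A = 474.459 sabins.
V = 21.5·15.9·5.9 = 2016.915 m³.
T = 0.161 V/A = 0.161·2016.915/474.459 = 0.68 s.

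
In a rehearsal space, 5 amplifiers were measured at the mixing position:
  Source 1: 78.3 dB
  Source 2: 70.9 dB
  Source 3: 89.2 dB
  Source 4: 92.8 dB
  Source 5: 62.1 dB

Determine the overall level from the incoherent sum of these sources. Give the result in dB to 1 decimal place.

94.5 dB

Σ 10^(Lᵢ/10) = 2.819e+09.
Back to dB: 10·log₁₀ Σ = 94.5 dB.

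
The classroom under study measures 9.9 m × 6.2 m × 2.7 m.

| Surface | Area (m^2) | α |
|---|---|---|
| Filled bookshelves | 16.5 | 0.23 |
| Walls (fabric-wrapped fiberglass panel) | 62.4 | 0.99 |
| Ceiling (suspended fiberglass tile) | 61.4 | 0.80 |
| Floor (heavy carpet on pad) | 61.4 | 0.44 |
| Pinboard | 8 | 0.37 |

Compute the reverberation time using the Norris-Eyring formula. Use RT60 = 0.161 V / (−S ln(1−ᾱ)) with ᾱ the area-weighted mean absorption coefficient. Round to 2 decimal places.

0.11 s

Total surface area S = 16.5 + 62.4 + 61.4 + 61.4 + 8 = 209.7 m^2.
Absorption A = 16.5×0.23 + 62.4×0.99 + 61.4×0.80 + 61.4×0.44 + 8×0.37 = 144.667 sabins.
Mean coefficient ᾱ = A/S = 0.6899.
Eyring denominator: −S ln(1−ᾱ) = 245.529.
V = 9.9 × 6.2 × 2.7 = 165.726 m³.
RT60 = 0.161 × 165.726 / 245.529 = 0.11 s.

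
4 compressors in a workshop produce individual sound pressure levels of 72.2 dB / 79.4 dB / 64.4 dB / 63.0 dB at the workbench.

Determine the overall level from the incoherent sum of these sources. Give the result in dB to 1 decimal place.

80.4 dB

Sum in the linear (power) domain: Σ 10^(Lᵢ/10) = 10^(72.2/10) + 10^(79.4/10) + 10^(64.4/10) + 10^(63.0/10) = 1.084e+08.
Back to dB: 10·log₁₀ Σ = 80.4 dB.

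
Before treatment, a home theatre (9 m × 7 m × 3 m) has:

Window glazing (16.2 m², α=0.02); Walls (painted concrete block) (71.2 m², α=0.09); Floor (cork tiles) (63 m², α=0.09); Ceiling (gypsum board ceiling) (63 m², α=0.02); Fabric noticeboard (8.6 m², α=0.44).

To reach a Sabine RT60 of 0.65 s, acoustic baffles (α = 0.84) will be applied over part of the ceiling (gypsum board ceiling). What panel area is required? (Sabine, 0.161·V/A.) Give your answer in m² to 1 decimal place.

Equivalent absorption area: A₁ = 16.2*0.02 + 71.2*0.09 + 63*0.09 + 63*0.02 + 8.6*0.44 = 17.446 m².
Required A₂ = 0.161·189/0.65 = 46.814 sabins.
ΔA needed = 46.814 − 17.446 = 29.368 sabins.
Each m² of panel replacing the ceiling (gypsum board ceiling) adds (0.84 − 0.02) = 0.82 sabins.
Panel area = 29.368 / 0.82 = 35.8 m².

35.8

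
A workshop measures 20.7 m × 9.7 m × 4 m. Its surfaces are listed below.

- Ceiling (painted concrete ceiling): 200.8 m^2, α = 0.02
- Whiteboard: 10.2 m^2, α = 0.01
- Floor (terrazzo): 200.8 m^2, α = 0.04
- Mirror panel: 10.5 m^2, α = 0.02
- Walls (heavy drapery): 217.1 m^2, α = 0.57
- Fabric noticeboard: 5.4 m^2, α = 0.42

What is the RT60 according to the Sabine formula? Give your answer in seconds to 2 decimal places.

0.93 sec

Summing Sᵢαᵢ: 4.016 + 0.102 + 8.032 + 0.210 + 123.747 + 2.268 → A = 138.375 sabins.
Volume V = 20.7 × 9.7 × 4 = 803.16 m³.
T = 0.161 V/A = 0.161·803.16/138.375 = 0.93 s.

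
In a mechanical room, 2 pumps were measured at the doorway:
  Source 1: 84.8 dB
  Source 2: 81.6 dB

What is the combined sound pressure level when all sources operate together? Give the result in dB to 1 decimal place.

86.5 dB

Σ 10^(Lᵢ/10) = 4.465e+08.
Back to dB: 10·log₁₀ Σ = 86.5 dB.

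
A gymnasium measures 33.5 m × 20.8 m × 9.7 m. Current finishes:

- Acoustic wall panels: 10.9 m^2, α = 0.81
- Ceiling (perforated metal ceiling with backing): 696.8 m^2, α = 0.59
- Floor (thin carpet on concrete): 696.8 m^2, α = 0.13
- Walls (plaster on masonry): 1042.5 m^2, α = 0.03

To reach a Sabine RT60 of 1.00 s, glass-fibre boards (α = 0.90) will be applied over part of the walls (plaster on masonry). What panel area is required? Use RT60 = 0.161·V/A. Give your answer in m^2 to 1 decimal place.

Total absorption A₁ = 10.9×0.81 + 696.8×0.59 + 696.8×0.13 + 1042.5×0.03
  = 8.829 + 411.112 + 90.584 + 31.275 = 541.800 m^2 sabins.
Required A₂ = 0.161·6758.96/1.00 = 1088.193 sabins.
Absorption to add: 1088.193 − 541.800 = 546.393 sabins.
Net gain per m^2: Δα = 0.90 − 0.03 = 0.87.
Panel area = 546.393 / 0.87 = 628.0 m^2.

628.0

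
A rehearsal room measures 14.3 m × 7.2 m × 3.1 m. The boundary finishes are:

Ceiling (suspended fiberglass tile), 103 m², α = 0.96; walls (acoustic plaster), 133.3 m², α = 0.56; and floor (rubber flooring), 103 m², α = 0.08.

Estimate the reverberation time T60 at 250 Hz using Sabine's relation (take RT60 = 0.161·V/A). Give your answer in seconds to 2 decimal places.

Equivalent absorption area: A = 103*0.96 + 133.3*0.56 + 103*0.08 = 181.768 m².
Volume V = 14.3 × 7.2 × 3.1 = 319.176 m³.
RT60 = 0.161 · V / A = 0.161 × 319.176 / 181.768 = 0.28 s.

0.28 s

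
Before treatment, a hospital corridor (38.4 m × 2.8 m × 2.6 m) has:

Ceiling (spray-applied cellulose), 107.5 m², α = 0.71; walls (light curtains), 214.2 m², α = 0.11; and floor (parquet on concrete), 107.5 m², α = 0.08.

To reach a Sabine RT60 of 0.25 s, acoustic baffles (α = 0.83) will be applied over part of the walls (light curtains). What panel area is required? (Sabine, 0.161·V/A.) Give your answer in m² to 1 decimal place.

Summing Sᵢαᵢ: 76.325 + 23.562 + 8.600 → A₁ = 108.487 sabins.
V = 279.552 m³. Target absorption A₂ = 0.161 × 279.552 / 0.25 = 180.031 sabins.
ΔA needed = 180.031 − 108.487 = 71.544 sabins.
Net gain per m²: Δα = 0.83 − 0.11 = 0.72.
Area = ΔA/Δα = 71.544/0.72 = 99.4 m².

99.4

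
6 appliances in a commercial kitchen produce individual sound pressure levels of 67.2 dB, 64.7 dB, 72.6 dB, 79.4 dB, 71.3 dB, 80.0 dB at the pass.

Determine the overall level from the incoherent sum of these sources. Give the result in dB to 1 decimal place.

83.6 dB

Sum in the linear (power) domain: Σ 10^(Lᵢ/10) = 10^(67.2/10) + 10^(64.7/10) + 10^(72.6/10) + 10^(79.4/10) + 10^(71.3/10) + 10^(80.0/10) = 2.27e+08.
L_total = 10·log₁₀(2.27e+08) = 83.6 dB.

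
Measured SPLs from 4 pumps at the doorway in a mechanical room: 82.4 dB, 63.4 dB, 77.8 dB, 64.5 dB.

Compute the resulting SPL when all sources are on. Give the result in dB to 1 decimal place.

Sum in the linear (power) domain: Σ 10^(Lᵢ/10) = 10^(82.4/10) + 10^(63.4/10) + 10^(77.8/10) + 10^(64.5/10) = 2.39e+08.
Combined level = 10 log₁₀(2.39e+08) = 83.8 dB.

83.8 dB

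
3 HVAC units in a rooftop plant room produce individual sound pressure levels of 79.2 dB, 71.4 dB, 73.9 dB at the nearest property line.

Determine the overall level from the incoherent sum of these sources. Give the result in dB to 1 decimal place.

80.8 dB

Σ 10^(Lᵢ/10) = 1.215e+08.
Back to dB: 10·log₁₀ Σ = 80.8 dB.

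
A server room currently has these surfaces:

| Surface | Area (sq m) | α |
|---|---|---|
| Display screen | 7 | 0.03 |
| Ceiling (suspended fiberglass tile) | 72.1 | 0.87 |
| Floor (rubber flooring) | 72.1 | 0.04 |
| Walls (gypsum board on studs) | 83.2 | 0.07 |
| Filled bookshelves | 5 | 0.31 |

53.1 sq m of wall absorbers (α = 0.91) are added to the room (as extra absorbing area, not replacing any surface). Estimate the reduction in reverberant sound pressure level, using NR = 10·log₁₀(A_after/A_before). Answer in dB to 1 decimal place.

A_before = Σ Sᵢαᵢ = 7×0.03 + 72.1×0.87 + 72.1×0.04 + 83.2×0.07 + 5×0.31 = 73.195 sabins.
Treatment contributes 53.1·0.91 = 48.321 sabins.
New total A_after = 121.516 sabins.
Reduction = 10 log₁₀(A_after/A_before) = 10 log₁₀(1.6602) = 2.2 dB.

2.2 dB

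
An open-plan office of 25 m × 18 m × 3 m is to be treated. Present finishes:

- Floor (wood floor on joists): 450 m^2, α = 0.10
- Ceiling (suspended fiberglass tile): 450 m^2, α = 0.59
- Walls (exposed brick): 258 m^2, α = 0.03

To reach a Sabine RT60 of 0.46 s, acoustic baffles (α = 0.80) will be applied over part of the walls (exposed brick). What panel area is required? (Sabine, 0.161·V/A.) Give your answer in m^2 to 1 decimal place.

200.3

Equivalent absorption area: A₁ = 450×0.10 + 450×0.59 + 258×0.03 = 318.240 m^2.
V = 1350 m³. Target absorption A₂ = 0.161 × 1350 / 0.46 = 472.500 sabins.
ΔA needed = 472.500 − 318.240 = 154.260 sabins.
Net gain per m^2: Δα = 0.80 − 0.03 = 0.77.
Area = ΔA/Δα = 154.260/0.77 = 200.3 m^2.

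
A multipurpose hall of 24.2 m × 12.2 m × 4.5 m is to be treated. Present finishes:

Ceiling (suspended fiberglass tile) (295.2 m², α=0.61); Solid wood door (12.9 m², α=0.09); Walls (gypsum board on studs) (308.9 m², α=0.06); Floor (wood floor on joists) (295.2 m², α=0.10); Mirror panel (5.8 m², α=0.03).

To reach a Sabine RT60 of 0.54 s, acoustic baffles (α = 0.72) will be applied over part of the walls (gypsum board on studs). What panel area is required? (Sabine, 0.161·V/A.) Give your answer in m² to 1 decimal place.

A₁ = Σ Sᵢαᵢ = 295.2×0.61 + 12.9×0.09 + 308.9×0.06 + 295.2×0.10 + 5.8×0.03 = 229.461 sabins.
Required A₂ = 0.161·1328.58/0.54 = 396.114 sabins.
Absorption to add: 396.114 − 229.461 = 166.653 sabins.
Each m² of panel replacing the walls (gypsum board on studs) adds (0.72 − 0.06) = 0.66 sabins.
Panel area = 166.653 / 0.66 = 252.5 m².

252.5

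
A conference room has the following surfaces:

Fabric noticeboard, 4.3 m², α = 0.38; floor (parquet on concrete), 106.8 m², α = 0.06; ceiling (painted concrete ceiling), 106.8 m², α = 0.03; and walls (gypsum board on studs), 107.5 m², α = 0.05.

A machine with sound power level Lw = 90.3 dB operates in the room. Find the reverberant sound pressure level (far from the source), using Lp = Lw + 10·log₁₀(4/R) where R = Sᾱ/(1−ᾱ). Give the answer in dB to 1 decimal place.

83.9 dB

Σ(Sᵢαᵢ) = 4.3·0.38 + 106.8·0.06 + 106.8·0.03 + 107.5·0.05 = 16.621; total area S = 325.4 m².
ᾱ = 0.0511, so room constant R = A/(1−ᾱ) = 17.516 m².
Lp = 90.3 + 10·log₁₀(4/17.516) = 90.3 + (-6.41) = 83.9 dB.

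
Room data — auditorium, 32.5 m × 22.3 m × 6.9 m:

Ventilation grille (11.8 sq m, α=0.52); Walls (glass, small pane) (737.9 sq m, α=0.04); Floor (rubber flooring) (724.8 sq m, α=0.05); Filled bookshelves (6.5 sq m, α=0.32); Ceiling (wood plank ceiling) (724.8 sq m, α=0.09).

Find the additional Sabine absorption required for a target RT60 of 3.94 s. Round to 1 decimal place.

65.1 sabins

Total absorption A₁ = 11.8·0.52 + 737.9·0.04 + 724.8·0.05 + 6.5·0.32 + 724.8·0.09
  = 6.136 + 29.516 + 36.240 + 2.080 + 65.232 = 139.204 sq m sabins.
For T = 3.94 s, need A₂ = 0.161·V/T = 0.161·5000.775/3.94 = 204.346 sabins.
ΔA = A₂ − A₁ = 204.346 − 139.204 = 65.1 sabins.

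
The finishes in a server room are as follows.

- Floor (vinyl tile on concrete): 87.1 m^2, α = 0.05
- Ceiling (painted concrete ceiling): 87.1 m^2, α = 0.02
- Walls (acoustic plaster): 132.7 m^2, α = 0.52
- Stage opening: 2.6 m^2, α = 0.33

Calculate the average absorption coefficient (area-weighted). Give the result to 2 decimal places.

0.25

S = Σ Sᵢ = 87.1 + 87.1 + 132.7 + 2.6 = 309.5 m^2.
Weighted sum Σ Sα = 75.959.
ᾱ = 75.959 / 309.5 = 0.25.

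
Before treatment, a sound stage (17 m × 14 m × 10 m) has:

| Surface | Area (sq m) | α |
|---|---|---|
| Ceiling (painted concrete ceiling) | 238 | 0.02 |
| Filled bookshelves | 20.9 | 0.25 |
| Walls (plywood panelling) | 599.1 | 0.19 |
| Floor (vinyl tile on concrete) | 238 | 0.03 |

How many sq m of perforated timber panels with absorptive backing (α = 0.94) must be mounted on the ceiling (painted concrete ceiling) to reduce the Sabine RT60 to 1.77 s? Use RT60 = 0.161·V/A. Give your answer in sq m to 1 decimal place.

Equivalent absorption area: A₁ = 238·0.02 + 20.9·0.25 + 599.1·0.19 + 238·0.03 = 130.954 sq m.
Required A₂ = 0.161·2380/1.77 = 216.486 sabins.
Absorption to add: 216.486 − 130.954 = 85.532 sabins.
Each sq m of panel replacing the ceiling (painted concrete ceiling) adds (0.94 − 0.02) = 0.92 sabins.
Panel area = 85.532 / 0.92 = 93.0 sq m.

93.0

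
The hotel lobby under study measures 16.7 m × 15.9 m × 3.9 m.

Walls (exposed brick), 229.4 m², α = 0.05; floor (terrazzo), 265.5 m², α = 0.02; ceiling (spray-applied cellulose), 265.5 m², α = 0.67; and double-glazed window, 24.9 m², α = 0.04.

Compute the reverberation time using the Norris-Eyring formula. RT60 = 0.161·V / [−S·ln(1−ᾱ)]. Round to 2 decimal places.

S = Σ Sᵢ = 785.3 m².
Σ(Sᵢαᵢ) = 229.4·0.05 + 265.5·0.02 + 265.5·0.67 + 24.9·0.04 = 195.661.
Mean coefficient ᾱ = A/S = 0.2492.
Eyring denominator: −S ln(1−ᾱ) = 225.080.
V = 16.7 × 15.9 × 3.9 = 1035.567 m³.
RT60 = 0.161 × 1035.567 / 225.080 = 0.74 s.

0.74 s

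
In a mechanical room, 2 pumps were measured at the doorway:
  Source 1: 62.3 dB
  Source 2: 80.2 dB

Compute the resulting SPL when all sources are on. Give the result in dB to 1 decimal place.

80.3 dB

Converting to relative power and adding: 10^(62.3/10) + 10^(80.2/10) = 1.064e+08.
Combined level = 10 log₁₀(1.064e+08) = 80.3 dB.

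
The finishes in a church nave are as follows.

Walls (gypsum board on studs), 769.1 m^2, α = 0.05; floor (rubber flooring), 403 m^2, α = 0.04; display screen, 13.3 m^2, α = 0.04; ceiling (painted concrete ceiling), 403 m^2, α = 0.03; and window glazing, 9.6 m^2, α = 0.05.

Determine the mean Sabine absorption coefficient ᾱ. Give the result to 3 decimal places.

Total surface area S = 1598.0 m^2.
A = 769.1×0.05 + 403×0.04 + 13.3×0.04 + 403×0.03 + 9.6×0.05 = 67.677 sabins.
ᾱ = 67.677 / 1598.0 = 0.042.

0.042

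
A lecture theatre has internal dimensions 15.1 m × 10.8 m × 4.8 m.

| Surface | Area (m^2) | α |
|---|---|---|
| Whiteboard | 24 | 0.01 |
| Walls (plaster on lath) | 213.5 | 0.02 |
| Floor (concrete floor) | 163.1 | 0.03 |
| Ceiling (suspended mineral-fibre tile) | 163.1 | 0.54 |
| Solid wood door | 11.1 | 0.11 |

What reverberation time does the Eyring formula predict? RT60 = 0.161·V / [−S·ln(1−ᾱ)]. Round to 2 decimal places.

Total surface area S = 24 + 213.5 + 163.1 + 163.1 + 11.1 = 574.8 m^2.
Absorption A = 24·0.01 + 213.5·0.02 + 163.1·0.03 + 163.1·0.54 + 11.1·0.11 = 98.698 sabins.
Mean coefficient ᾱ = A/S = 0.1717.
Eyring denominator: −S ln(1−ᾱ) = 108.281.
V = 15.1 × 10.8 × 4.8 = 782.784 m³.
RT60 = 0.161 × 782.784 / 108.281 = 1.16 s.

1.16 s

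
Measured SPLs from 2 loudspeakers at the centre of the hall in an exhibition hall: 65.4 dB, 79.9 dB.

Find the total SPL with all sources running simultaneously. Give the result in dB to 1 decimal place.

Converting to relative power and adding: 10^(65.4/10) + 10^(79.9/10) = 1.012e+08.
Combined level = 10 log₁₀(1.012e+08) = 80.1 dB.

80.1 dB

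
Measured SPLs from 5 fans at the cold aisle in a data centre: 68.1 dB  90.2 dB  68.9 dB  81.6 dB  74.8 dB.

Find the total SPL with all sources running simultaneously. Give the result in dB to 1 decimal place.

90.9 dB

Σ 10^(Lᵢ/10) = 1.236e+09.
Combined level = 10 log₁₀(1.236e+09) = 90.9 dB.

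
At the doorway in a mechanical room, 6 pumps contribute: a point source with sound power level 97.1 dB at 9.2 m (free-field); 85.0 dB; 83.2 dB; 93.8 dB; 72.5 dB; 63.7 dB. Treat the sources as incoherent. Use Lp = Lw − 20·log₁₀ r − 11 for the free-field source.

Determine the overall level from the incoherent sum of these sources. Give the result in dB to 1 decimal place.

Source at 9.2 m: Lp = 97.1 − 20·log₁₀(9.2) − 11 = 66.8 dB.
Sum in the linear (power) domain: Σ 10^(Lᵢ/10) = 10^(66.8/10) + 10^(85.0/10) + 10^(83.2/10) + 10^(93.8/10) + 10^(72.5/10) + 10^(63.7/10) = 2.949e+09.
L_total = 10·log₁₀(2.949e+09) = 94.7 dB.

94.7 dB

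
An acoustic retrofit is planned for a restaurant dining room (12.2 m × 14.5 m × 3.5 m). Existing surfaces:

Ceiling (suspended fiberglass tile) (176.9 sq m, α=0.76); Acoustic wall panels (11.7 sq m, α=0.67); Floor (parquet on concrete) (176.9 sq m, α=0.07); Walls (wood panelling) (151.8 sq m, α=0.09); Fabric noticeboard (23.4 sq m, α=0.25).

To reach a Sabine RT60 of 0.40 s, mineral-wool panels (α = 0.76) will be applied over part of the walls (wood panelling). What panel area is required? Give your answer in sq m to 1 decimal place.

A₁ = Σ Sᵢαᵢ = 176.9·0.76 + 11.7·0.67 + 176.9·0.07 + 151.8·0.09 + 23.4·0.25 = 174.178 sabins.
V = 619.15 m³. Target absorption A₂ = 0.161 × 619.15 / 0.40 = 249.208 sabins.
Absorption to add: 249.208 − 174.178 = 75.030 sabins.
Net gain per sq m: Δα = 0.76 − 0.09 = 0.67.
Panel area = 75.030 / 0.67 = 112.0 sq m.

112.0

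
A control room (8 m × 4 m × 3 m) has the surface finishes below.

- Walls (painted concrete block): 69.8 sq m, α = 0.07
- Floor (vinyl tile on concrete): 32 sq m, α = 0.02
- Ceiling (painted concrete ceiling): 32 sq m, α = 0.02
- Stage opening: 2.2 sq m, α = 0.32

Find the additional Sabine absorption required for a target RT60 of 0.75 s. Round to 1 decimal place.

Summing Sᵢαᵢ: 4.886 + 0.640 + 0.640 + 0.704 → A₁ = 6.870 sabins.
Target A₂ = 0.161·96/0.75 = 20.608 sabins (V = 96 m³).
Shortfall: 20.608 − 6.870 = 13.7 sabins.

13.7 sabins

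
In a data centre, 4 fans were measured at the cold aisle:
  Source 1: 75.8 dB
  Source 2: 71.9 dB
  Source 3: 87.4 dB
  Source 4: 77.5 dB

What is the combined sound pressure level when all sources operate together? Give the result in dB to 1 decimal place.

Σ 10^(Lᵢ/10) = 6.593e+08.
Back to dB: 10·log₁₀ Σ = 88.2 dB.

88.2 dB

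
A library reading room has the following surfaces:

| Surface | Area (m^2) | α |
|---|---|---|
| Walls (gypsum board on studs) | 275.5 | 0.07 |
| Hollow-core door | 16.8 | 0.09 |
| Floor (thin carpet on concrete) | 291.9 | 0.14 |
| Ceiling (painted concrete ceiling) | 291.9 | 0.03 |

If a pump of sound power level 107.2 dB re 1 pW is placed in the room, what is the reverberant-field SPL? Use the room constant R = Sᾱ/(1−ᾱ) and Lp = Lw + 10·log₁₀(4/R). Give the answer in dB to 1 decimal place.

A = 70.420 sabins; S = 876.1 m^2.
ᾱ = 0.0804, so room constant R = A/(1−ᾱ) = 76.577 m^2.
Lp = Lw + 10 log₁₀(4/R) = 107.2 -12.82 = 94.4 dB.

94.4 dB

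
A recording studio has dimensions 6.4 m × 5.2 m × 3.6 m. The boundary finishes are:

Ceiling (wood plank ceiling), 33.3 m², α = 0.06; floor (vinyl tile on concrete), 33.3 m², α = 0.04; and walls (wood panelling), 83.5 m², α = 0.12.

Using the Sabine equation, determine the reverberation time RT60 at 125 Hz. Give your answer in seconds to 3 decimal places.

1.445 s

A = Σ Sᵢαᵢ = 33.3*0.06 + 33.3*0.04 + 83.5*0.12 = 13.350 sabins.
Volume V = 6.4 × 5.2 × 3.6 = 119.808 m³.
RT60 = 0.161 · V / A = 0.161 × 119.808 / 13.350 = 1.445 s.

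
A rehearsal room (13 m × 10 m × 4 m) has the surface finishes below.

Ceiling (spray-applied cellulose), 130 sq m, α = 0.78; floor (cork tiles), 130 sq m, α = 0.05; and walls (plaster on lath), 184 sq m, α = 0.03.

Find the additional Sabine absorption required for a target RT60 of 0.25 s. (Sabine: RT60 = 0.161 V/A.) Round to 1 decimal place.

Total absorption A₁ = 130·0.78 + 130·0.05 + 184·0.03
  = 101.400 + 6.500 + 5.520 = 113.420 sq m sabins.
Target A₂ = 0.161·520/0.25 = 334.880 sabins (V = 520 m³).
Additional absorption ΔA = 334.880 − 113.420 = 221.5 sabins.

221.5 sabins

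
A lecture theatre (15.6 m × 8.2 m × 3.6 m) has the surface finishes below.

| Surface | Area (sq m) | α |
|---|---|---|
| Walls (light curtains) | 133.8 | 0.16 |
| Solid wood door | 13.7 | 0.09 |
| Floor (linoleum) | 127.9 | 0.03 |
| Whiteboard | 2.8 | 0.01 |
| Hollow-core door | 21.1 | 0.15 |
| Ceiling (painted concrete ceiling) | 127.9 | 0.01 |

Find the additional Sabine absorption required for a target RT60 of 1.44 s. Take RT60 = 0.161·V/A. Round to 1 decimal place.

20.5 sabins

Summing Sᵢαᵢ: 21.408 + 1.233 + 3.837 + 0.028 + 3.165 + 1.279 → A₁ = 30.950 sabins.
Target A₂ = 0.161·460.512/1.44 = 51.488 sabins (V = 460.512 m³).
Shortfall: 51.488 − 30.950 = 20.5 sabins.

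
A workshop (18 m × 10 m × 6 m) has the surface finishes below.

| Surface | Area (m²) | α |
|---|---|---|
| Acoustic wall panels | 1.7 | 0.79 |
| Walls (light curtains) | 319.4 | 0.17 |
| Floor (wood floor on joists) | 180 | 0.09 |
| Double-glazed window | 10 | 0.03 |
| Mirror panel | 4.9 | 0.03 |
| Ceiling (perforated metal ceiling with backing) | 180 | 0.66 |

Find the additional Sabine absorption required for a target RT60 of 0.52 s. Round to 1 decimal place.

Equivalent absorption area: A₁ = 1.7×0.79 + 319.4×0.17 + 180×0.09 + 10×0.03 + 4.9×0.03 + 180×0.66 = 191.088 m².
Target A₂ = 0.161·1080/0.52 = 334.385 sabins (V = 1080 m³).
Shortfall: 334.385 − 191.088 = 143.3 sabins.

143.3 sabins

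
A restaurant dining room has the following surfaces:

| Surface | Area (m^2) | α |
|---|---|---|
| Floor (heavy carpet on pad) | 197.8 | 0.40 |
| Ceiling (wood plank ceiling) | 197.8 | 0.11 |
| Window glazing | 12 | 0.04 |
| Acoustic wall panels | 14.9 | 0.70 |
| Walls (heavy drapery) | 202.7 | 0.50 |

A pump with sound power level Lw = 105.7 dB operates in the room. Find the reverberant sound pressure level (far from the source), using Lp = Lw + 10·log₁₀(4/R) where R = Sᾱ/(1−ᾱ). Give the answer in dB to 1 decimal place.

A = 213.138 sabins; S = 625.2 m^2.
ᾱ = 213.138/625.2 = 0.3409; R = Sᾱ/(1−ᾱ) = 213.138/(1−0.3409) = 323.377 m^2.
Lp = 105.7 + 10·log₁₀(4/323.377) = 105.7 + (-19.08) = 86.6 dB.

86.6 dB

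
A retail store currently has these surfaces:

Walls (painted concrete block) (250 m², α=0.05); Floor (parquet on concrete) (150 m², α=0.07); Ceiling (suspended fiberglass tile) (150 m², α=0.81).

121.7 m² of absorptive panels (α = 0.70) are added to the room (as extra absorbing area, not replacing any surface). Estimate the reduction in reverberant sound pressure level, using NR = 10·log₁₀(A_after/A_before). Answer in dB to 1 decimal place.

Summing Sᵢαᵢ: 12.500 + 10.500 + 121.500 → A_before = 144.500 sabins.
Treatment contributes 121.7·0.70 = 85.190 sabins.
A_after = 144.500 + 85.190 = 229.690 sabins.
NR = 10·log₁₀(229.690/144.500) = 2.0 dB.

2.0 dB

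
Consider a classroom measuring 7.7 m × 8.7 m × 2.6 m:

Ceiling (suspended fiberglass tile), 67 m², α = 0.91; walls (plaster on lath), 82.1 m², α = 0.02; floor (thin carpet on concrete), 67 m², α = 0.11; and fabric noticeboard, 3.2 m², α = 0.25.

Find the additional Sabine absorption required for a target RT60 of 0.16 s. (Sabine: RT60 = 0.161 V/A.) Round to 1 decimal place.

Summing Sᵢαᵢ: 60.970 + 1.642 + 7.370 + 0.800 → A₁ = 70.782 sabins.
Target A₂ = 0.161·174.174/0.16 = 175.263 sabins (V = 174.174 m³).
Additional absorption ΔA = 175.263 − 70.782 = 104.5 sabins.

104.5 sabins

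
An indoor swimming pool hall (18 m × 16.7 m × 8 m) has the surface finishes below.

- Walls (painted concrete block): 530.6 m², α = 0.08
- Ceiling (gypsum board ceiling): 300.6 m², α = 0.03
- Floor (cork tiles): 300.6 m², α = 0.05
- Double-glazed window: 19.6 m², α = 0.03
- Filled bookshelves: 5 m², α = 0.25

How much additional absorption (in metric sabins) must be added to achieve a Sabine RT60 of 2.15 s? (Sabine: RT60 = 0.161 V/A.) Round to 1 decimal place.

Total absorption A₁ = 530.6*0.08 + 300.6*0.03 + 300.6*0.05 + 19.6*0.03 + 5*0.25
  = 42.448 + 9.018 + 15.030 + 0.588 + 1.250 = 68.334 m² sabins.
For T = 2.15 s, need A₂ = 0.161·V/T = 0.161·2404.8/2.15 = 180.080 sabins.
ΔA = A₂ − A₁ = 180.080 − 68.334 = 111.7 sabins.

111.7 sabins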